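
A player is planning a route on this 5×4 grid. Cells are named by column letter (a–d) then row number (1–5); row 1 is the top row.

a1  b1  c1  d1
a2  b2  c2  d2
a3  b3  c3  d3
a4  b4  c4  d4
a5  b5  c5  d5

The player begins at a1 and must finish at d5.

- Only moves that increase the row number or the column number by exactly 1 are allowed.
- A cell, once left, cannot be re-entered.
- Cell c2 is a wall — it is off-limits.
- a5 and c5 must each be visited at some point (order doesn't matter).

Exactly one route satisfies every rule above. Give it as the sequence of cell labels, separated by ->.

a1 -> a2 -> a3 -> a4 -> a5 -> b5 -> c5 -> d5

Moves only go right or down, so the column and row indices never decrease.
Route from a1: 4× down (reaching a5), 3× right (reaching d5) — 7 moves in all.
Check: all required cells visited.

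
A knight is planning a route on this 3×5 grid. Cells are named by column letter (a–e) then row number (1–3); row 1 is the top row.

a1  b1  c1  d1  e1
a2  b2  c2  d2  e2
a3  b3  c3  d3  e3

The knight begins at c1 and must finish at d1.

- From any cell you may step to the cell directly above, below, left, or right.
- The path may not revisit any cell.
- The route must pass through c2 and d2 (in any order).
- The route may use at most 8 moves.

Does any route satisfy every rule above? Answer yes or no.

yes

One route that works: c1 → c2 → d2 → d1.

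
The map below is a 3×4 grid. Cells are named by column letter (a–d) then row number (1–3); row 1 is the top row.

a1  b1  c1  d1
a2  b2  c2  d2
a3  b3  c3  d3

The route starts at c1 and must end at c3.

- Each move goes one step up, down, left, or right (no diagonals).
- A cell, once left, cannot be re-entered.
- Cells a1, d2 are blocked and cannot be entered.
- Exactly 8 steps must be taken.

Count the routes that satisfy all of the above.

Need simple routes of exactly 8 moves from c1 to c3 (Manhattan distance 2, so 3 moves are spent on a detour and 3 undoing it).
No route satisfies every constraint, so the count is 0.

0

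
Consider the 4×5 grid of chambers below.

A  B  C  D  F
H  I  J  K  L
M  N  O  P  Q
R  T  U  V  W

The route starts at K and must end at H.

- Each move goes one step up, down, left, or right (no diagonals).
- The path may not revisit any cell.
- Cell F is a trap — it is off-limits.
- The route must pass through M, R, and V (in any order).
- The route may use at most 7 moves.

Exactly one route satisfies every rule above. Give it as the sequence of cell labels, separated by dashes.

K - P - V - U - T - R - M - H

The budget equals the shortest possible length, so every move has to be on a shortest route through the required cells.
Route from K: down 2 to V, left 3 to R, up 2 to H — 7 moves in all.
Check: all required cells visited; 7 ≤ 7 moves.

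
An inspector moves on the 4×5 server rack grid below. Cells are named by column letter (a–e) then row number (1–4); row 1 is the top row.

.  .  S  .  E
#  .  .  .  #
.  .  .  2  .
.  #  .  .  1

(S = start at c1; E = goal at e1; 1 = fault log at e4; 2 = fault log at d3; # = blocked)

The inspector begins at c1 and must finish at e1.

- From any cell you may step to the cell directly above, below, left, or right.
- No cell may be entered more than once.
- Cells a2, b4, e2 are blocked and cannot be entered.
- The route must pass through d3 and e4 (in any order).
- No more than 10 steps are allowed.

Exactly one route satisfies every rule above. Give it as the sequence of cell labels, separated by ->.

Any route must reach d3 and e4 and still end at e1 within 10 moves, so the order of the required stops is forced.
Route from c1: 3× down (reaching c4), 2× right (reaching e4), up to e3, left to d3, 2× up (reaching d1), right to e1 — 10 moves in all.
Check: all required cells visited; 10 ≤ 10 moves.

c1 -> c2 -> c3 -> c4 -> d4 -> e4 -> e3 -> d3 -> d2 -> d1 -> e1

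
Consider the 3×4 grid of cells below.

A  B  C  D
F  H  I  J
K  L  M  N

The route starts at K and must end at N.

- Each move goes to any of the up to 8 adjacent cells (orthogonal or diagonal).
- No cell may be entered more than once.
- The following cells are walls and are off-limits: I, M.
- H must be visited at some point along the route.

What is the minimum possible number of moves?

Any route passes through H somewhere between K and N. Summing Chebyshev distances along the two legs (K → H → N) gives a lower bound of 1 + 2 = 3 moves.
That bound ignores the blocked cells. Measuring each leg by the fewest moves that actually steer around them (K→H: 1; H→N: 3) raises the lower bound to 4.
A route of 4 moves exists: K → H → C → J → N.
Since 4 matches that lower bound, it is optimal.

4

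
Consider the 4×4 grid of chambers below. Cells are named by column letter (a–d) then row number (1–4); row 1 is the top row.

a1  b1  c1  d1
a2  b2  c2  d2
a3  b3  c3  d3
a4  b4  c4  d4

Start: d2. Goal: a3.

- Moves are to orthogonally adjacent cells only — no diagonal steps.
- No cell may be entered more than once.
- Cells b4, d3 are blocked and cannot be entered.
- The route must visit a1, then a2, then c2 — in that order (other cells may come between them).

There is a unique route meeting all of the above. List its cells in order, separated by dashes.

d2 - d1 - c1 - b1 - a1 - a2 - b2 - c2 - c3 - b3 - a3

The waypoints must appear in the order a1, a2, c2, with no cell reused.
Route from d2: up to d1, 3× left (reaching a1), down to a2, 2× right (reaching c2), down to c3, 2× left (reaching a3) — 10 moves in all.
Check: order respected (a1 at step 4, a2 at step 5, c2 at step 7).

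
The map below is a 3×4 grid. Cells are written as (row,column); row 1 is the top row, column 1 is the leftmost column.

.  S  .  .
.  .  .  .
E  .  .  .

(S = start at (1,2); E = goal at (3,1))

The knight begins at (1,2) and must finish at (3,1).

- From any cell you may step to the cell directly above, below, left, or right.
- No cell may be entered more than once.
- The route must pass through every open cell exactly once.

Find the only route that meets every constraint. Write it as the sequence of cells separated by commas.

(1,2), (1,1), (2,1), (2,2), (2,3), (1,3), (1,4), (2,4), (3,4), (3,3), (3,2), (3,1)

Need to visit all 12 open cells exactly once, starting at (1,2) and ending at (3,1).
Cell (1,1) has only two open neighbours ((2,1) and (1,2)), so the path must pass straight through it: one of those is the cell it's entered from and the other is where it exits.
Route from (1,2): left 1 to (1,1), down 1 to (2,1), right 2 to (2,3), up 1 to (1,3), right 1 to (1,4), down 2 to (3,4), left 3 to (3,1) — 11 moves in all.
Check: all 12 open cells covered.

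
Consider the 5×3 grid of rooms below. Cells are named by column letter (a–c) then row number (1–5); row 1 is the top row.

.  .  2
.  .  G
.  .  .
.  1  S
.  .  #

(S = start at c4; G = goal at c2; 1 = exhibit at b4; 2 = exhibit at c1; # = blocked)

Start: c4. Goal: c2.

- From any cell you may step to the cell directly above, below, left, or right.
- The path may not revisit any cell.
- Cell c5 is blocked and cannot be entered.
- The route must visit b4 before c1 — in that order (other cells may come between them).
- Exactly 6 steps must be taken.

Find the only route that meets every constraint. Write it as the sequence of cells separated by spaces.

c4 b4 b3 b2 b1 c1 c2

The waypoints must appear in the order b4, c1, with no cell reused.
Route from c4: left 1 to b4, up 3 to b1, right 1 to c1, down 1 to c2 — 6 moves in all.
Check: order respected (1 at step 1, 2 at step 5); 6 moves as required.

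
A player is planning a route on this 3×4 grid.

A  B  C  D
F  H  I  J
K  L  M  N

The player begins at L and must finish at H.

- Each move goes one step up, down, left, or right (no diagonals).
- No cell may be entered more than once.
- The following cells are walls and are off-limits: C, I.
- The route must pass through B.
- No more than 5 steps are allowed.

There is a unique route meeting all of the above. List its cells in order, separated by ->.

The 5-move cap with required stops at B leaves no slack for detours.
Route from L: left to K, 2× up (reaching A), right to B, down to H — 5 moves in all.
Check: all required cells visited; 5 ≤ 5 moves.

L -> K -> F -> A -> B -> H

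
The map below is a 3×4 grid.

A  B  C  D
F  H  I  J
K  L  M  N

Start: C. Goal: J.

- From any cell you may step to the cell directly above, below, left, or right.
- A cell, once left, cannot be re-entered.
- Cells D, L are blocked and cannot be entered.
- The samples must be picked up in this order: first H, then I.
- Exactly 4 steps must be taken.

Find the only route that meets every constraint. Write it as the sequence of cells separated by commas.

The waypoints must appear in the order H, I, with no cell reused.
Route from C: left 1 to B, down 1 to H, right 2 to J — 4 moves in all.
Check: order respected (H at step 2, I at step 3); 4 moves as required.

C, B, H, I, J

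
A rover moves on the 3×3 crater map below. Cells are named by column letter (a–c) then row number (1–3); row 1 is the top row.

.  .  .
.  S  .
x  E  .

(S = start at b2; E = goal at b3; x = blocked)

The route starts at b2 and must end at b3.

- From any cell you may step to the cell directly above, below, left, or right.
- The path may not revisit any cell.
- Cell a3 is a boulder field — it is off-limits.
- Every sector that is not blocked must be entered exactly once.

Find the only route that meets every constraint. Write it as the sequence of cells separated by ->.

Need to visit all 8 open cells exactly once, starting at b2 and ending at b3.
Route from b2: left to a2, up to a1, 2× right (reaching c1), 2× down (reaching c3), left to b3 — 7 moves in all.
Check: all 8 open cells covered.

b2 -> a2 -> a1 -> b1 -> c1 -> c2 -> c3 -> b3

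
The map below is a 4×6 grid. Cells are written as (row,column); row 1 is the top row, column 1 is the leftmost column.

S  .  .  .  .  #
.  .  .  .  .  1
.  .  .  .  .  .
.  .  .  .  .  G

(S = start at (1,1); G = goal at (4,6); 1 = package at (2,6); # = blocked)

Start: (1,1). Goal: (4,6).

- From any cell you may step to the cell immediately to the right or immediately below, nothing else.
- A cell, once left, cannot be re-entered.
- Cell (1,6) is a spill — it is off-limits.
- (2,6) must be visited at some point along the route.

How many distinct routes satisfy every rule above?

5

A right/down-only route from (1,1) to (4,6) makes exactly 3 down-moves and 5 right-moves in some order.
With no other constraints that would be C(8,3) = 56 routes.
Split at (2,6) and multiply the segment counts (each segment already excludes blocked cells): (1,1)→(2,6): 5; (2,6)→(4,6): 1; product = 5.
That gives 5 routes.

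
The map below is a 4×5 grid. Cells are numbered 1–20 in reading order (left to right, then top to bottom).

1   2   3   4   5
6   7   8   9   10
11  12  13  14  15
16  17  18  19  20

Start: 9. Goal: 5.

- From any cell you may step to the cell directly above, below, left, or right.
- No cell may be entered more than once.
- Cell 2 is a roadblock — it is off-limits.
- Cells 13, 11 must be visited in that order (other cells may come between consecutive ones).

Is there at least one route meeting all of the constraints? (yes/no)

yes

One route that works: 9 → 14 → 13 → 12 → 11 → 6 → 7 → 8 → 3 → 4 → 5.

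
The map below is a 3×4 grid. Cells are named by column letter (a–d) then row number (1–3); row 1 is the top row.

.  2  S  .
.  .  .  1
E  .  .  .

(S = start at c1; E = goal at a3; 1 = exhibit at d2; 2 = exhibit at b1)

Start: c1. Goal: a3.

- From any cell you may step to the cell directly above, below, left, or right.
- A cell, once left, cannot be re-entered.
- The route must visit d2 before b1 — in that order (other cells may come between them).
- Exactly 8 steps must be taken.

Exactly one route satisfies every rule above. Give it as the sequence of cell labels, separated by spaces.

c1 d1 d2 c2 b2 b1 a1 a2 a3

The waypoints must appear in the order d2, b1, with no cell reused.
Route from c1: right 1 to d1, down 1 to d2, left 2 to b2, up 1 to b1, left 1 to a1, down 2 to a3 — 8 moves in all.
Check: order respected (1 at step 2, 2 at step 5); 8 moves as required.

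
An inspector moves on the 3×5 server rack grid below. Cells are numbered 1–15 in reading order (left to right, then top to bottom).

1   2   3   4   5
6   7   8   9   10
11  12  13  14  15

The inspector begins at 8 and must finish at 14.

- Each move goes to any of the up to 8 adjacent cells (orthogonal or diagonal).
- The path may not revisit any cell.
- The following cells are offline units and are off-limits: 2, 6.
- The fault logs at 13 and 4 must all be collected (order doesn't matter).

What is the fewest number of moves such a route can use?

Any route passes through 13 and 4 in some order between 8 and 14. Summing Chebyshev distances along each leg and taking the cheapest ordering (8 → 4 → 13 → 14) gives a lower bound of 1 + 2 + 1 = 4 moves.
A route of 4 moves achieves this: 8 → 4 → 9 → 13 → 14.
Since 4 matches the lower bound, it is optimal.

4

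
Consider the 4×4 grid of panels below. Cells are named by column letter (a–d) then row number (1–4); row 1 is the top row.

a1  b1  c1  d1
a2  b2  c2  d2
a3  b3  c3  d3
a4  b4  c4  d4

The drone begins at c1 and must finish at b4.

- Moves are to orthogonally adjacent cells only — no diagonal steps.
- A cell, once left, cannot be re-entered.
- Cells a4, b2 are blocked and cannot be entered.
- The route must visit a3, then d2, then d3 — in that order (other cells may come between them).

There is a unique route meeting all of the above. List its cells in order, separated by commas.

The waypoints must appear in the order a3, d2, d3, with no cell reused.
Route from c1: left 2 to a1, down 2 to a3, right 2 to c3, up 1 to c2, right 1 to d2, down 2 to d4, left 2 to b4 — 12 moves in all.
Check: order respected (a3 at step 4, d2 at step 8, d3 at step 9).

c1, b1, a1, a2, a3, b3, c3, c2, d2, d3, d4, c4, b4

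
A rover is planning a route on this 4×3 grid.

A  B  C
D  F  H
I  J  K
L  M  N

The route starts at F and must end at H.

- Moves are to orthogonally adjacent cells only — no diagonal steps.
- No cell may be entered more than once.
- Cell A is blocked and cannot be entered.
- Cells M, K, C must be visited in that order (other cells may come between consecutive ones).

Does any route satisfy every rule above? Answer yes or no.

no

Even ignoring the required order, no revisit-free route from F to H manages to pass through all of M, K, and C: branching out from F, every path either misses one of them or, having collected them, can no longer reach H without re-entering a cell.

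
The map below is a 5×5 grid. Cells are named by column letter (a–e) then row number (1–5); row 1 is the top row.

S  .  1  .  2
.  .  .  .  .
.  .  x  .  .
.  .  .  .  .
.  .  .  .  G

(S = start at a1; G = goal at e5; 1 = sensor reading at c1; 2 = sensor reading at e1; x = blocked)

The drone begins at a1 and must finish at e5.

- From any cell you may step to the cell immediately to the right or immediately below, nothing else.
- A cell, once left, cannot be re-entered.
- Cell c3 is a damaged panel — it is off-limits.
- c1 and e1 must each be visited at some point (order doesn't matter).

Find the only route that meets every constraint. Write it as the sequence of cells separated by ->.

Moves only go right or down, so the column and row indices never decrease.
Route from a1: 4× right (reaching e1), 4× down (reaching e5) — 8 moves in all.
Check: all required cells visited.

a1 -> b1 -> c1 -> d1 -> e1 -> e2 -> e3 -> e4 -> e5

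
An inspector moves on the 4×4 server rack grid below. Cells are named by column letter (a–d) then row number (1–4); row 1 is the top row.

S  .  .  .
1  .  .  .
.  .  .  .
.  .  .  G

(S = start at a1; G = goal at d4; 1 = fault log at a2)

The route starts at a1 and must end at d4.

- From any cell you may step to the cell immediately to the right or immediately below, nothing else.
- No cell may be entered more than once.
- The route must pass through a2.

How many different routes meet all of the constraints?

A right/down-only route from a1 to d4 makes exactly 3 down-moves and 3 right-moves in some order.
With no other constraints that would be C(6,3) = 20 routes.
Split at a2 and multiply the segment counts: a1→a2: 1; a2→d4: 10; product = 10.
That gives 10 routes.

10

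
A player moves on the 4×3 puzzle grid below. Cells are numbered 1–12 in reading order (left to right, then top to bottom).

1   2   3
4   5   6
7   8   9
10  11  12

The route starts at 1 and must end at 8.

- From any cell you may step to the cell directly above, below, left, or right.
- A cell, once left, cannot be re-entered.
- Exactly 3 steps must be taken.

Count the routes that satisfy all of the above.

3

Need simple routes of exactly 3 moves from 1 to 8 (Manhattan distance 3, so 0 moves are spent on a detour and 0 undoing it).
Enumerating: 1 4 7 8 | 1 4 5 8 | 1 2 5 8.
That gives 3 routes.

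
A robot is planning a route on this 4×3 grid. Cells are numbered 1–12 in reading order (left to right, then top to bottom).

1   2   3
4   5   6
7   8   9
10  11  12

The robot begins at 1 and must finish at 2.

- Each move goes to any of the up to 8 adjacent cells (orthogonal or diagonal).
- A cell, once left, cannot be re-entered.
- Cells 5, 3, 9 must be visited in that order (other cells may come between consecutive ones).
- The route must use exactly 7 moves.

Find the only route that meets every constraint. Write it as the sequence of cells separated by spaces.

1 5 3 6 9 8 4 2

The waypoints must appear in the order 5, 3, 9, with no cell reused.
Route from 1: down-right 1 to 5, up-right 1 to 3, down 2 to 9, left 1 to 8, up-left 1 to 4, up-right 1 to 2 — 7 moves in all.
Check: order respected (5 at step 1, 3 at step 2, 9 at step 4); 7 moves as required.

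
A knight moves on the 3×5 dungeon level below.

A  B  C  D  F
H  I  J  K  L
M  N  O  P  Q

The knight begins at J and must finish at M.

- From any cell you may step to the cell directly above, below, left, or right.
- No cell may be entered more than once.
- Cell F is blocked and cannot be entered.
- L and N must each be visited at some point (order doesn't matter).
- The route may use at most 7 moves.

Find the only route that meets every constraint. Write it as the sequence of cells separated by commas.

Any route must reach L and N and still end at M within 7 moves, so the order of the required stops is forced.
Route from J: 2× right (reaching L), down to Q, 4× left (reaching M) — 7 moves in all.
Check: all required cells visited; 7 ≤ 7 moves.

J, K, L, Q, P, O, N, M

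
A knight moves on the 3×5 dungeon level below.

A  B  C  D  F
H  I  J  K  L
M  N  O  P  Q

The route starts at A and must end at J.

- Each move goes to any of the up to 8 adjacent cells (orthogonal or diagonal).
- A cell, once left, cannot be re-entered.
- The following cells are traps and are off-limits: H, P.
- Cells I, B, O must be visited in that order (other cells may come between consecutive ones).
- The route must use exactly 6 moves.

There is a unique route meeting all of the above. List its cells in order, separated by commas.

A, I, B, C, K, O, J

The waypoints must appear in the order I, B, O, with no cell reused.
Route from A: down-right to I, up to B, right to C, down-right to K, down-left to O, up to J — 6 moves in all.
Check: order respected (I at step 1, B at step 2, O at step 5); 6 moves as required.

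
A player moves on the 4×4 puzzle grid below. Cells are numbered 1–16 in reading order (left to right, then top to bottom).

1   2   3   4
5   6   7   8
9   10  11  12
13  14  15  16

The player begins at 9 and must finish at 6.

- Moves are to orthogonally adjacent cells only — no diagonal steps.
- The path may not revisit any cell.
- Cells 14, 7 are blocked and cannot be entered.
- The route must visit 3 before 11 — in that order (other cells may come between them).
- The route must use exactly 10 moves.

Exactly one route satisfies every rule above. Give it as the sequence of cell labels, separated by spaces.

The waypoints must appear in the order 3, 11, with no cell reused.
Route from 9: up 2 to 1, right 3 to 4, down 2 to 12, left 2 to 10, up 1 to 6 — 10 moves in all.
Check: order respected (3 at step 4, 11 at step 8); 10 moves as required.

9 5 1 2 3 4 8 12 11 10 6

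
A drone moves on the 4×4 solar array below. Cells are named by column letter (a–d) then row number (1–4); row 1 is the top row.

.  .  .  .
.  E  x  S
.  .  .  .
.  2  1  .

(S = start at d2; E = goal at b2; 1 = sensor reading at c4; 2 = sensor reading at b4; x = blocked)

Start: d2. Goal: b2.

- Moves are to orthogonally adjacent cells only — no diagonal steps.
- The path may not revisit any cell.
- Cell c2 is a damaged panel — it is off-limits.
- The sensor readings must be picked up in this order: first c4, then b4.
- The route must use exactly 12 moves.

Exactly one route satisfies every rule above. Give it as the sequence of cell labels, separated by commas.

d2, d3, d4, c4, c3, b3, b4, a4, a3, a2, a1, b1, b2

The waypoints must appear in the order c4, b4, with no cell reused.
Route from d2: down 2 to d4, left 1 to c4, up 1 to c3, left 1 to b3, down 1 to b4, left 1 to a4, up 3 to a1, right 1 to b1, down 1 to b2 — 12 moves in all.
Check: order respected (1 at step 3, 2 at step 6); 12 moves as required.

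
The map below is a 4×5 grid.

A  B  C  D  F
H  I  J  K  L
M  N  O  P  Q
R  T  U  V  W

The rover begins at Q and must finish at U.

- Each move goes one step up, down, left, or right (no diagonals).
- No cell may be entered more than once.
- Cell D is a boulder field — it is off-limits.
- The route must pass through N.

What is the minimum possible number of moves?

Any route passes through N somewhere between Q and U. Summing Manhattan distances along the two legs (Q → N → U) gives a lower bound of 3 + 2 = 5 moves.
A route of 5 moves achieves this: Q → P → O → N → T → U.
Since 5 matches the lower bound, it is optimal.

5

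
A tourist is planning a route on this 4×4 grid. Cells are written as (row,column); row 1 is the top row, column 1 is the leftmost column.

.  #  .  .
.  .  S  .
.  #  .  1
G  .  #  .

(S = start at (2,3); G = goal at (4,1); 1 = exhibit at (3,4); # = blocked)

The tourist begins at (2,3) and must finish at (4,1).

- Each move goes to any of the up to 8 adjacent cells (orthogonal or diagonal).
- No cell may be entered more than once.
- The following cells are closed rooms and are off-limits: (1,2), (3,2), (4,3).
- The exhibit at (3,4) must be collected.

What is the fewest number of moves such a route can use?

4

Any route passes through (3,4) somewhere between (2,3) and (4,1). Summing Chebyshev distances along the two legs ((2,3) → (3,4) → (4,1)) gives a lower bound of 1 + 3 = 4 moves.
A route of 4 moves achieves this: (2,3) → (3,4) → (3,3) → (4,2) → (4,1).
Since 4 matches the lower bound, it is optimal.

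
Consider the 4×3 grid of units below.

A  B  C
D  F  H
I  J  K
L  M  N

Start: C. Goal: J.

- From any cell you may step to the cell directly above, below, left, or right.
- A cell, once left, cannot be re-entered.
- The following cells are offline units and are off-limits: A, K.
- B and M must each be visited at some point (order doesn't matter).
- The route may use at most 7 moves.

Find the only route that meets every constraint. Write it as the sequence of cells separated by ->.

C -> B -> F -> D -> I -> L -> M -> J

The budget equals the shortest possible length, so every move has to be on a shortest route through the required cells.
Route from C: left 1 to B, down 1 to F, left 1 to D, down 2 to L, right 1 to M, up 1 to J — 7 moves in all.
Check: all required cells visited; 7 ≤ 7 moves.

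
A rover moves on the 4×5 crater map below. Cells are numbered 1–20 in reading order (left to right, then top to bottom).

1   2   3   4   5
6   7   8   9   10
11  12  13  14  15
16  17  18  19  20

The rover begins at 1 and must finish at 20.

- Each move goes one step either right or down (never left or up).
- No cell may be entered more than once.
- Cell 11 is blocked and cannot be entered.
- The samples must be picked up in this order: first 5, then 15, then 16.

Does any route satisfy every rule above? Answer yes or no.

no

16 lies to the left of 15, so going from 15 to 16 would need a leftward move — but moves only go right/down, so 15 cannot be visited before 16.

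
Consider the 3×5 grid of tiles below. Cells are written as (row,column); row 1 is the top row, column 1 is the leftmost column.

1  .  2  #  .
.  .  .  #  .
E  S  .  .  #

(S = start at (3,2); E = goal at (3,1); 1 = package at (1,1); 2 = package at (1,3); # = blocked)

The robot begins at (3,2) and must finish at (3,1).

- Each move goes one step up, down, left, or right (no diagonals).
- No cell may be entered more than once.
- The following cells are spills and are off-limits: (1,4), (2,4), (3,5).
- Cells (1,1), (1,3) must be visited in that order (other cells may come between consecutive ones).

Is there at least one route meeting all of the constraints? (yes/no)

no

Ignoring the required order, 2 revisit-free routes from (3,2) to (3,1) pass through all of (1,1) and (1,3); the waypoint orders that occur are (1,3) → (1,1) (2) — never (1,1) → (1,3).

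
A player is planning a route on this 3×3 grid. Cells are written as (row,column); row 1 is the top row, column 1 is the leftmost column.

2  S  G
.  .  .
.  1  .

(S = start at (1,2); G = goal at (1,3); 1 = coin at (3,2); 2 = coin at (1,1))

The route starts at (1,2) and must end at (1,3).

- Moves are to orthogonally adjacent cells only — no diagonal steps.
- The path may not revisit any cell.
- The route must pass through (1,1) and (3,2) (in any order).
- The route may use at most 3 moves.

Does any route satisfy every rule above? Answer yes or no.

Even ignoring the no-revisit rule, getting from (1,2) to (1,3), taking the cheapest ordering (1,2) → (3,2) → (1,1) → (1,3) needs at least 2 + 3 + 2 = 7 moves (Manhattan distance per leg), which exceeds the 3-move limit.

no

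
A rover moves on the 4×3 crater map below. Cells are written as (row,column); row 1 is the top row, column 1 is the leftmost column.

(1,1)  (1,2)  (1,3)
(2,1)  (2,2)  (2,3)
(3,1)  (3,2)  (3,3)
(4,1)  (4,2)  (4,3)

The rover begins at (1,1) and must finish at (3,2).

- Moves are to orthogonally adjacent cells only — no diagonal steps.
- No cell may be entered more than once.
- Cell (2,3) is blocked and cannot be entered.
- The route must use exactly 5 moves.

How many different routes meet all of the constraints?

2

Need simple routes of exactly 5 moves from (1,1) to (3,2) (Manhattan distance 3, so 1 moves are spent on a detour and 1 undoing it).
Enumerating: (1,1) (2,1) (3,1) (4,1) (4,2) (3,2) | (1,1) (1,2) (2,2) (2,1) (3,1) (3,2).
That gives 2 routes.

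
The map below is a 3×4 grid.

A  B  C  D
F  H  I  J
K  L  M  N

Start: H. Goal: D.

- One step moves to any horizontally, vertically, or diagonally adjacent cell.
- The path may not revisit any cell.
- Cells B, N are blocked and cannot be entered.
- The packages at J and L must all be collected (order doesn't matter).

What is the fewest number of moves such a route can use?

Any route passes through J and L in some order between H and D. Summing Chebyshev distances along each leg and taking the cheapest ordering (H → L → J → D) gives a lower bound of 1 + 2 + 1 = 4 moves.
A route of 4 moves achieves this: H → L → I → J → D.
Since 4 matches the lower bound, it is optimal.

4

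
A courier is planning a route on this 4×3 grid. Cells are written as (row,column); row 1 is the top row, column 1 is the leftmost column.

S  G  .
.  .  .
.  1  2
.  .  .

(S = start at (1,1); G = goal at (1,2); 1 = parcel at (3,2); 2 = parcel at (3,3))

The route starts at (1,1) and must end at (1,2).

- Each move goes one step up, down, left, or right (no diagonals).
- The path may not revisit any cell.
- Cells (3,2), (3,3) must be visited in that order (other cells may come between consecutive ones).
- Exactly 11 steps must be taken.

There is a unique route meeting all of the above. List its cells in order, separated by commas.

(1,1), (2,1), (2,2), (3,2), (3,1), (4,1), (4,2), (4,3), (3,3), (2,3), (1,3), (1,2)

The waypoints must appear in the order (3,2), (3,3), with no cell reused.
Route from (1,1): down 1 to (2,1), right 1 to (2,2), down 1 to (3,2), left 1 to (3,1), down 1 to (4,1), right 2 to (4,3), up 3 to (1,3), left 1 to (1,2) — 11 moves in all.
Check: order respected (1 at step 3, 2 at step 8); 11 moves as required.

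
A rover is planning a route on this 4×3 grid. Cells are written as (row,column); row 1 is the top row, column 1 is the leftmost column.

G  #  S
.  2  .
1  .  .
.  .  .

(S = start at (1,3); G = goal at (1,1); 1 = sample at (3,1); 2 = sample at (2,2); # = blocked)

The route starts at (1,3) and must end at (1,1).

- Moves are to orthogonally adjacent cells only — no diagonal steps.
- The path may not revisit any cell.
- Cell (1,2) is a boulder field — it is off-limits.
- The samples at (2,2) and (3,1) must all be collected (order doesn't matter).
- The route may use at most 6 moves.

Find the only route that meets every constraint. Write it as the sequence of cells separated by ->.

(1,3) -> (2,3) -> (2,2) -> (3,2) -> (3,1) -> (2,1) -> (1,1)

Any route must reach (2,2) and (3,1) and still end at (1,1) within 6 moves, so the order of the required stops is forced.
Route from (1,3): down to (2,3), left to (2,2), down to (3,2), left to (3,1), 2× up (reaching (1,1)) — 6 moves in all.
Check: all required cells visited; 6 ≤ 6 moves.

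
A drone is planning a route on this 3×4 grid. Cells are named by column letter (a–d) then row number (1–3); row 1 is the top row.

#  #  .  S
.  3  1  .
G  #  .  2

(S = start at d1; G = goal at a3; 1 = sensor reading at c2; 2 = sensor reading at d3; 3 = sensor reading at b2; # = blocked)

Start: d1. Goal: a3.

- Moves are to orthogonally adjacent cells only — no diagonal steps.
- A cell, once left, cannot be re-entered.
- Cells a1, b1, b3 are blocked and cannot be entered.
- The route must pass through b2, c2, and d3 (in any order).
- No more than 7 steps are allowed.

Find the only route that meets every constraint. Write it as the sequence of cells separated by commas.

d1, d2, d3, c3, c2, b2, a2, a3

Any route must reach b2, c2, and d3 and still end at a3 within 7 moves, so the order of the required stops is forced.
Route from d1: 2× down (reaching d3), left to c3, up to c2, 2× left (reaching a2), down to a3 — 7 moves in all.
Check: all required cells visited; 7 ≤ 7 moves.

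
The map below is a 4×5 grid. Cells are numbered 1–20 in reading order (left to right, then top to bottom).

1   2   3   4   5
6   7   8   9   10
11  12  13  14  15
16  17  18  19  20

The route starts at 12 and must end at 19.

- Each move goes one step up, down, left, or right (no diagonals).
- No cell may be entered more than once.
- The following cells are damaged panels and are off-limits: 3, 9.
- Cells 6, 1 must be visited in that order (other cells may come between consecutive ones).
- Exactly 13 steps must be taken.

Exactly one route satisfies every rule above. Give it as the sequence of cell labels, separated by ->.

12 -> 17 -> 16 -> 11 -> 6 -> 1 -> 2 -> 7 -> 8 -> 13 -> 14 -> 15 -> 20 -> 19

The waypoints must appear in the order 6, 1, with no cell reused.
Route from 12: down to 17, left to 16, 3× up (reaching 1), right to 2, down to 7, right to 8, down to 13, 2× right (reaching 15), down to 20, left to 19 — 13 moves in all.
Check: order respected (6 at step 4, 1 at step 5); 13 moves as required.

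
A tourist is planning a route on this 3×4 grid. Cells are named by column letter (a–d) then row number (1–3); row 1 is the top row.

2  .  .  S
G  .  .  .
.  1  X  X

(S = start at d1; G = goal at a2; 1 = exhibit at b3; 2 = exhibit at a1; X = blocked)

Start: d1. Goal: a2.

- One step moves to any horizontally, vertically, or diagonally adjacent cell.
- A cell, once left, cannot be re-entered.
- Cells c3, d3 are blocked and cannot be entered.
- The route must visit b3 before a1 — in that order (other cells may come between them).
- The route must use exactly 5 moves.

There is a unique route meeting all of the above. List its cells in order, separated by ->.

d1 -> c2 -> b3 -> b2 -> a1 -> a2

The waypoints must appear in the order b3, a1, with no cell reused.
Route from d1: 2× down-left (reaching b3), up to b2, up-left to a1, down to a2 — 5 moves in all.
Check: order respected (1 at step 2, 2 at step 4); 5 moves as required.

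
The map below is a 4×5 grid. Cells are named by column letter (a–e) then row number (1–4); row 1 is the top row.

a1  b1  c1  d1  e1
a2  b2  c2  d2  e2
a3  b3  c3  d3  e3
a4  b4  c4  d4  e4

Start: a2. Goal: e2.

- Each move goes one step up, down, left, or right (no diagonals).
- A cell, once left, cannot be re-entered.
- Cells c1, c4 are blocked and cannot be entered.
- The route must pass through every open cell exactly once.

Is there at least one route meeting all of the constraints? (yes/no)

no

Colour the cells like a checkerboard: each orthogonal step flips colour, so a Hamiltonian route alternates colours. Here there are 9 cells of one colour and 9 of the other, with start on the same colour as the goal — the counts and endpoints can't be arranged into an alternating sequence of length 18, so no Hamiltonian route exists.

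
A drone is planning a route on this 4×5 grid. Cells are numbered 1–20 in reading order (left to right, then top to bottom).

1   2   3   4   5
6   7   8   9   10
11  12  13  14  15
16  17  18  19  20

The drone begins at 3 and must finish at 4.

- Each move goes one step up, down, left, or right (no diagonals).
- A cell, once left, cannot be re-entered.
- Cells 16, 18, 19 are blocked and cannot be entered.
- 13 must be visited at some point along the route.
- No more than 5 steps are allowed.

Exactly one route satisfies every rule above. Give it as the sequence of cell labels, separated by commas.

3, 8, 13, 14, 9, 4

The budget equals the shortest possible length, so every move has to be on a shortest route through the required cells.
Route from 3: down 2 to 13, right 1 to 14, up 2 to 4 — 5 moves in all.
Check: all required cells visited; 5 ≤ 5 moves.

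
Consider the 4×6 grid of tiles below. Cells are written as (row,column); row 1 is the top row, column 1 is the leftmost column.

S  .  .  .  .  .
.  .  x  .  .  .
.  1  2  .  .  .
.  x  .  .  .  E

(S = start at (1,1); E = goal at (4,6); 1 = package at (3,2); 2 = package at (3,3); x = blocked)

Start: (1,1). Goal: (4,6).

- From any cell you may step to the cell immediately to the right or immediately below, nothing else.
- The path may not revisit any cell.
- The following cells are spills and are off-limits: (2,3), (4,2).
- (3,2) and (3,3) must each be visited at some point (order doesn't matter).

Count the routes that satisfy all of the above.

12

A right/down-only route from (1,1) to (4,6) makes exactly 3 down-moves and 5 right-moves in some order.
With no other constraints that would be C(8,3) = 56 routes.
A monotone route can only reach the required cells in the order (3,2), (3,3), so split there and multiply the segment counts (each segment already excludes blocked cells): (1,1)→(3,2): 3; (3,2)→(3,3): 1; (3,3)→(4,6): 4; product = 12.
That gives 12 routes.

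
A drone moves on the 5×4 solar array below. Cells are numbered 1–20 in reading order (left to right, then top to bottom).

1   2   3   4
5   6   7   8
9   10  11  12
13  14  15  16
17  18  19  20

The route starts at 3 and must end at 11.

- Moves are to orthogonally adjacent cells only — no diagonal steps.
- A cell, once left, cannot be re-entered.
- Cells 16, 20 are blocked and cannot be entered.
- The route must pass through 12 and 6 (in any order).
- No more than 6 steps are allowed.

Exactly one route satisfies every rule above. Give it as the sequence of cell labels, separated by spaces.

Any route must reach 12 and 6 and still end at 11 within 6 moves, so the order of the required stops is forced.
Route from 3: left 1 to 2, down 1 to 6, right 2 to 8, down 1 to 12, left 1 to 11 — 6 moves in all.
Check: all required cells visited; 6 ≤ 6 moves.

3 2 6 7 8 12 11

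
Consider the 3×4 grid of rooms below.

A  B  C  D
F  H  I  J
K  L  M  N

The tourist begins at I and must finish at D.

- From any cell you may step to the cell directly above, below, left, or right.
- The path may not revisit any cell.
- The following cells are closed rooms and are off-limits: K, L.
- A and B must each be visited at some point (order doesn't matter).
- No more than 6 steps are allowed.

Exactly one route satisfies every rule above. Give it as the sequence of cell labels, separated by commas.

I, H, F, A, B, C, D

The 6-move cap with required stops at A, B leaves no slack for detours.
Route from I: 2× left (reaching F), up to A, 3× right (reaching D) — 6 moves in all.
Check: all required cells visited; 6 ≤ 6 moves.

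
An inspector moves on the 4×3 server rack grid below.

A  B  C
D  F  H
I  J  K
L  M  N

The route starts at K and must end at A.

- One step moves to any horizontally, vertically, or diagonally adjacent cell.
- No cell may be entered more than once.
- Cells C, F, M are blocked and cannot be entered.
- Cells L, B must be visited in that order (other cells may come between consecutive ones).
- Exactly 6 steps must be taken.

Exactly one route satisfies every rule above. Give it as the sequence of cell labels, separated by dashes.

The waypoints must appear in the order L, B, with no cell reused.
Route from K: left to J, down-left to L, 2× up (reaching D), up-right to B, left to A — 6 moves in all.
Check: order respected (L at step 2, B at step 5); 6 moves as required.

K - J - L - I - D - B - A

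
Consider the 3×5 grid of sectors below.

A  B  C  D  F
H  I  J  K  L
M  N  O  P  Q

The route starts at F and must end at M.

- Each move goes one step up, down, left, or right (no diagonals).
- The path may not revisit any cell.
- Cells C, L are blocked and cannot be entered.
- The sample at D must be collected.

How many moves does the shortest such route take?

Any route passes through D somewhere between F and M. Summing Manhattan distances along the two legs (F → D → M) gives a lower bound of 1 + 5 = 6 moves.
A route of 6 moves achieves this: F → D → K → P → O → N → M.
Since 6 matches the lower bound, it is optimal.

6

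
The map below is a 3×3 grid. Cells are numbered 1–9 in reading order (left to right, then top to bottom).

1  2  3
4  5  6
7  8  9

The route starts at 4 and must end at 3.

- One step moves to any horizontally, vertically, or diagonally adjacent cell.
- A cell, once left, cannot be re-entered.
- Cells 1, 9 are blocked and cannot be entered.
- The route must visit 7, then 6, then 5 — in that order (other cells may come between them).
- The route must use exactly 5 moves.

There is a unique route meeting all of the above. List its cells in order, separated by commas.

The waypoints must appear in the order 7, 6, 5, with no cell reused.
Route from 4: down to 7, right to 8, up-right to 6, left to 5, up-right to 3 — 5 moves in all.
Check: order respected (7 at step 1, 6 at step 3, 5 at step 4); 5 moves as required.

4, 7, 8, 6, 5, 3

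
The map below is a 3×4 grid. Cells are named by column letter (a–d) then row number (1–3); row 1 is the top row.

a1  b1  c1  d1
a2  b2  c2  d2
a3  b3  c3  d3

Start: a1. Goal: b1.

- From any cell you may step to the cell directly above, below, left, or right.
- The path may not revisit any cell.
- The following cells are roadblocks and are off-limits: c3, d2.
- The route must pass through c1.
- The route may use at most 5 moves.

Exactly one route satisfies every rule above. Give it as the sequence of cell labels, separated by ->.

The budget equals the shortest possible length, so every move has to be on a shortest route through the required cells.
Route from a1: down 1 to a2, right 2 to c2, up 1 to c1, left 1 to b1 — 5 moves in all.
Check: all required cells visited; 5 ≤ 5 moves.

a1 -> a2 -> b2 -> c2 -> c1 -> b1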